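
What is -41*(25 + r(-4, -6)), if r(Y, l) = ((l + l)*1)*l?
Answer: -3977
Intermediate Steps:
r(Y, l) = 2*l**2 (r(Y, l) = ((2*l)*1)*l = (2*l)*l = 2*l**2)
-41*(25 + r(-4, -6)) = -41*(25 + 2*(-6)**2) = -41*(25 + 2*36) = -41*(25 + 72) = -41*97 = -3977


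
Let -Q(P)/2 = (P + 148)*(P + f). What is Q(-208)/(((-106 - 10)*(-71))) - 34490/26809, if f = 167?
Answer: -103989980/55199731 ≈ -1.8839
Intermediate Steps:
Q(P) = -2*(148 + P)*(167 + P) (Q(P) = -2*(P + 148)*(P + 167) = -2*(148 + P)*(167 + P))
Q(-208)/(((-106 - 10)*(-71))) - 34490/26809 = (-49432 - 630*(-208) - 2*(-208)²)/(((-106 - 10)*(-71))) - 34490/26809 = (-49432 + 131040 - 2*43264)/((-116*(-71))) - 34490*1/26809 = (-49432 + 131040 - 86528)/8236 - 34490/26809 = -4920*1/8236 - 34490/26809 = -1230/2059 - 34490/26809 = -103989980/55199731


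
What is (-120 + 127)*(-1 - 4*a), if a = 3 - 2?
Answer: -35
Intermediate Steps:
a = 1
(-120 + 127)*(-1 - 4*a) = (-120 + 127)*(-1 - 4*1) = 7*(-1 - 4) = 7*(-5) = -35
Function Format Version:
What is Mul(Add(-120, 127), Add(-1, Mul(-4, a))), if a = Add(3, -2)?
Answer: -35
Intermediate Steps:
a = 1
Mul(Add(-120, 127), Add(-1, Mul(-4, a))) = Mul(Add(-120, 127), Add(-1, Mul(-4, 1))) = Mul(7, Add(-1, -4)) = Mul(7, -5) = -35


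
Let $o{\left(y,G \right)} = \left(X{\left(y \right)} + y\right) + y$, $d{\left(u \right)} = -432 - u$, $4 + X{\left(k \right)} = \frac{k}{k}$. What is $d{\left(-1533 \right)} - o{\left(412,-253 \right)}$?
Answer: $280$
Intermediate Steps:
$X{\left(k \right)} = -3$ ($X{\left(k \right)} = -4 + \frac{k}{k} = -4 + 1 = -3$)
$o{\left(y,G \right)} = -3 + 2 y$ ($o{\left(y,G \right)} = \left(-3 + y\right) + y = -3 + 2 y$)
$d{\left(-1533 \right)} - o{\left(412,-253 \right)} = \left(-432 - -1533\right) - \left(-3 + 2 \cdot 412\right) = \left(-432 + 1533\right) - \left(-3 + 824\right) = 1101 - 821 = 280$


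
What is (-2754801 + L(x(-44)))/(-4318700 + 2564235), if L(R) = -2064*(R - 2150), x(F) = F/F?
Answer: -336147/350893 ≈ -0.95798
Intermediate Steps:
x(F) = 1
L(R) = 4437600 - 2064*R (L(R) = -2064*(-2150 + R) = 4437600 - 2064*R)
(-2754801 + L(x(-44)))/(-4318700 + 2564235) = (-2754801 + (4437600 - 2064*1))/(-4318700 + 2564235) = (-2754801 + (4437600 - 2064))/(-1754465) = (-2754801 + 4435536)*(-1/1754465) = 1680735*(-1/1754465) = -336147/350893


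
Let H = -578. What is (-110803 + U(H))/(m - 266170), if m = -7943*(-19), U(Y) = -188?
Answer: 110991/115253 ≈ 0.96302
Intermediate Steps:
m = 150917
(-110803 + U(H))/(m - 266170) = (-110803 - 188)/(150917 - 266170) = -110991/(-115253) = -110991*(-1/115253) = 110991/115253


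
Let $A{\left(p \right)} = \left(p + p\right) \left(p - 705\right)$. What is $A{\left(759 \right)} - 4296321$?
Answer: $-4214349$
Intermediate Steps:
$A{\left(p \right)} = 2 p \left(-705 + p\right)$
$A{\left(759 \right)} - 4296321 = 2 \cdot 759 \left(-705 + 759\right) - 4296321 = 2 \cdot 759 \cdot 54 - 4296321 = 81972 - 4296321 = -4214349$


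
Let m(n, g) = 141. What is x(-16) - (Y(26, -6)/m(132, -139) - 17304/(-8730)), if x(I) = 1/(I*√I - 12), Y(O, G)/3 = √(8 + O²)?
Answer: -612281/308460 - 6*√19/47 + 4*I/265 ≈ -2.5414 + 0.015094*I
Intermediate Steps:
Y(O, G) = 3*√(8 + O²)
x(I) = 1/(-12 + I^(3/2)) (x(I) = 1/(I^(3/2) - 12) = 1/(-12 + I^(3/2)))
x(-16) - (Y(26, -6)/m(132, -139) - 17304/(-8730)) = 1/(-12 + (-16)^(3/2)) - ((3*√(8 + 26²))/141 - 17304/(-8730)) = 1/(-12 - 64*I) - ((3*√(8 + 676))*(1/141) - 17304*(-1/8730)) = (-12 + 64*I)/4240 - ((3*√684)*(1/141) + 2884/1455) = (-12 + 64*I)/4240 - ((3*(6*√19))*(1/141) + 2884/1455) = (-12 + 64*I)/4240 - ((18*√19)*(1/141) + 2884/1455) = (-12 + 64*I)/4240 - (6*√19/47 + 2884/1455) = (-12 + 64*I)/4240 - (2884/1455 + 6*√19/47) = (-12 + 64*I)/4240 + (-2884/1455 - 6*√19/47) = -2884/1455 - 6*√19/47 + (-12 + 64*I)/4240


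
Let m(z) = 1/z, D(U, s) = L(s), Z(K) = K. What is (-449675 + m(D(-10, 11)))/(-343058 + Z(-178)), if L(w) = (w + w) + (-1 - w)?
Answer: 4496749/3432360 ≈ 1.3101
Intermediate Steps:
L(w) = -1 + w (L(w) = 2*w + (-1 - w) = -1 + w)
D(U, s) = -1 + s
(-449675 + m(D(-10, 11)))/(-343058 + Z(-178)) = (-449675 + 1/(-1 + 11))/(-343058 - 178) = (-449675 + 1/10)/(-343236) = (-449675 + ⅒)*(-1/343236) = -4496749/10*(-1/343236) = 4496749/3432360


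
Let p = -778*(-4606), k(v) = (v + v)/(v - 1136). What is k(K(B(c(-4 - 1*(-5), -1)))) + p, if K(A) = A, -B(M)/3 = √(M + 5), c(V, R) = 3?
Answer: 578024138786/161303 + 1704*√2/161303 ≈ 3.5835e+6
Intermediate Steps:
B(M) = -3*√(5 + M) (B(M) = -3*√(M + 5) = -3*√(5 + M))
k(v) = 2*v/(-1136 + v) (k(v) = (2*v)/(-1136 + v) = 2*v/(-1136 + v))
p = 3583468
k(K(B(c(-4 - 1*(-5), -1)))) + p = 2*(-3*√(5 + 3))/(-1136 - 3*√(5 + 3)) + 3583468 = 2*(-6*√2)/(-1136 - 6*√2) + 3583468 = -12*√2/(-1136 - 6*√2) + 3583468 = 3583468 - 12*√2/(-1136 - 6*√2)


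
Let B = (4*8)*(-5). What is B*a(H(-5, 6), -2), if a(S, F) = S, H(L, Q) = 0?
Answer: 0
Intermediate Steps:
B = -160 (B = 32*(-5) = -160)
B*a(H(-5, 6), -2) = -160*0 = 0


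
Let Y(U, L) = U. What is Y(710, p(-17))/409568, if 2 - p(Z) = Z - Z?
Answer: 355/204784 ≈ 0.0017335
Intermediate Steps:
p(Z) = 2 (p(Z) = 2 - (Z - Z) = 2 - 1*0 = 2 + 0 = 2)
Y(710, p(-17))/409568 = 710/409568 = 710*(1/409568) = 355/204784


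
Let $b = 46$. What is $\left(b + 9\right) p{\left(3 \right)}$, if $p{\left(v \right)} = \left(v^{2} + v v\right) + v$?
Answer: $1155$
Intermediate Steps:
$p{\left(v \right)} = v + 2 v^{2}$ ($p{\left(v \right)} = \left(v^{2} + v^{2}\right) + v = 2 v^{2} + v = v + 2 v^{2}$)
$\left(b + 9\right) p{\left(3 \right)} = \left(46 + 9\right) 3 \left(1 + 2 \cdot 3\right) = 55 \cdot 3 \left(1 + 6\right) = 55 \cdot 3 \cdot 7 = 55 \cdot 21 = 1155$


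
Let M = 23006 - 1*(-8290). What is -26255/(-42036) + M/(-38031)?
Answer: -105684917/532890372 ≈ -0.19832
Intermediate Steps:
M = 31296 (M = 23006 + 8290 = 31296)
-26255/(-42036) + M/(-38031) = -26255/(-42036) + 31296/(-38031) = -26255*(-1/42036) + 31296*(-1/38031) = 26255/42036 - 10432/12677 = -105684917/532890372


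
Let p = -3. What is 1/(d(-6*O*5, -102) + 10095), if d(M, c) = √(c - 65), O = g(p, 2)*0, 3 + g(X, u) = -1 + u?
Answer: 10095/101909192 - I*√167/101909192 ≈ 9.9059e-5 - 1.2681e-7*I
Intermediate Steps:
g(X, u) = -4 + u (g(X, u) = -3 + (-1 + u) = -4 + u)
O = 0 (O = (-4 + 2)*0 = -2*0 = 0)
d(M, c) = √(-65 + c)
1/(d(-6*O*5, -102) + 10095) = 1/(√(-65 - 102) + 10095) = 1/(√(-167) + 10095) = 1/(I*√167 + 10095) = 1/(10095 + I*√167)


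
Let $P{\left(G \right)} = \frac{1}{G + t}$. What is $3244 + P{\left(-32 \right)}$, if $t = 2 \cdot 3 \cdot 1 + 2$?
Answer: $\frac{77855}{24} \approx 3244.0$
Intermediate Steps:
$t = 8$ ($t = 2 \cdot 3 + 2 = 6 + 2 = 8$)
$P{\left(G \right)} = \frac{1}{8 + G}$ ($P{\left(G \right)} = \frac{1}{G + 8} = \frac{1}{8 + G}$)
$3244 + P{\left(-32 \right)} = 3244 + \frac{1}{8 - 32} = 3244 + \frac{1}{-24} = 3244 - \frac{1}{24} = \frac{77855}{24}$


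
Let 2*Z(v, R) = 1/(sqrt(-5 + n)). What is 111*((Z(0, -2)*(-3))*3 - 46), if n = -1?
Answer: -5106 + 333*I*sqrt(6)/4 ≈ -5106.0 + 203.92*I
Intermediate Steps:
Z(v, R) = -I*sqrt(6)/12 (Z(v, R) = 1/(2*(sqrt(-5 - 1))) = 1/(2*(sqrt(-6))) = 1/(2*((I*sqrt(6)))) = (-I*sqrt(6)/6)/2 = -I*sqrt(6)/12)
111*((Z(0, -2)*(-3))*3 - 46) = 111*((-I*sqrt(6)/12*(-3))*3 - 46) = 111*((I*sqrt(6)/4)*3 - 46) = 111*(3*I*sqrt(6)/4 - 46) = 111*(-46 + 3*I*sqrt(6)/4) = -5106 + 333*I*sqrt(6)/4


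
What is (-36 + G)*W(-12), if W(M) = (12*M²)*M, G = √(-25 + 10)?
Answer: 746496 - 20736*I*√15 ≈ 7.465e+5 - 80310.0*I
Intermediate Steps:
G = I*√15 (G = √(-15) = I*√15 ≈ 3.873*I)
W(M) = 12*M³
(-36 + G)*W(-12) = (-36 + I*√15)*(12*(-12)³) = (-36 + I*√15)*(12*(-1728)) = (-36 + I*√15)*(-20736) = 746496 - 20736*I*√15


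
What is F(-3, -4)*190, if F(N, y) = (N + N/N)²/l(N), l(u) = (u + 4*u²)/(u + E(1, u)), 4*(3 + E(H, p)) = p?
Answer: -1710/11 ≈ -155.45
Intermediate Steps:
E(H, p) = -3 + p/4
l(u) = (u + 4*u²)/(-3 + 5*u/4) (l(u) = (u + 4*u²)/(u + (-3 + u/4)) = (u + 4*u²)/(-3 + 5*u/4))
F(N, y) = (1 + N)²*(-12 + 5*N)/(4*N*(1 + 4*N)) (F(N, y) = (N + N/N)²/((4*N*(1 + 4*N)/(-12 + 5*N))) = (N + 1)²*((-12 + 5*N)/(4*N*(1 + 4*N))) = (1 + N)²*((-12 + 5*N)/(4*N*(1 + 4*N))) = (1 + N)²*(-12 + 5*N)/(4*N*(1 + 4*N)))
F(-3, -4)*190 = ((¼)*(1 - 3)²*(-12 + 5*(-3))/(-3*(1 + 4*(-3))))*190 = ((¼)*(-⅓)*(-2)²*(-12 - 15)/(1 - 12))*190 = ((¼)*(-⅓)*4*(-27)/(-11))*190 = ((¼)*(-⅓)*4*(-1/11)*(-27))*190 = -9/11*190 = -1710/11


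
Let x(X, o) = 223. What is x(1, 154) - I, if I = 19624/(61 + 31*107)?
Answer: 366835/1689 ≈ 217.19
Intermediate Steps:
I = 9812/1689 (I = 19624/(61 + 3317) = 19624/3378 = 19624*(1/3378) = 9812/1689 ≈ 5.8094)
x(1, 154) - I = 223 - 1*9812/1689 = 223 - 9812/1689 = 366835/1689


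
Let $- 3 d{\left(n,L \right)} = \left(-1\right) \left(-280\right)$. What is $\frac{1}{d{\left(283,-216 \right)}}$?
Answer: $- \frac{3}{280} \approx -0.010714$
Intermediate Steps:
$d{\left(n,L \right)} = - \frac{280}{3}$ ($d{\left(n,L \right)} = - \frac{\left(-1\right) \left(-280\right)}{3} = \left(- \frac{1}{3}\right) 280 = - \frac{280}{3}$)
$\frac{1}{d{\left(283,-216 \right)}} = \frac{1}{- \frac{280}{3}} = - \frac{3}{280}$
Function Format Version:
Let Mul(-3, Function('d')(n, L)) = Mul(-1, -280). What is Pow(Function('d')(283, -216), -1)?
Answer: Rational(-3, 280) ≈ -0.010714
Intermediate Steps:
Function('d')(n, L) = Rational(-280, 3) (Function('d')(n, L) = Mul(Rational(-1, 3), Mul(-1, -280)) = Mul(Rational(-1, 3), 280) = Rational(-280, 3))
Pow(Function('d')(283, -216), -1) = Pow(Rational(-280, 3), -1) = Rational(-3, 280)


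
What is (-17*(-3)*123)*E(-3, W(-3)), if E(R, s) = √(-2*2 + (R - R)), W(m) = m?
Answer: 12546*I ≈ 12546.0*I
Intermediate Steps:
E(R, s) = 2*I (E(R, s) = √(-4 + 0) = √(-4) = 2*I)
(-17*(-3)*123)*E(-3, W(-3)) = (-17*(-3)*123)*(2*I) = (51*123)*(2*I) = 6273*(2*I) = 12546*I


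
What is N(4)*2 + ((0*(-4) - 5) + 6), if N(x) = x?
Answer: 9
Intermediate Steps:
N(4)*2 + ((0*(-4) - 5) + 6) = 4*2 + ((0*(-4) - 5) + 6) = 8 + ((0 - 5) + 6) = 8 + (-5 + 6) = 8 + 1 = 9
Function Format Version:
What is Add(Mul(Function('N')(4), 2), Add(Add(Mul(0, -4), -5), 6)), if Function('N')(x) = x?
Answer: 9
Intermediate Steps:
Add(Mul(Function('N')(4), 2), Add(Add(Mul(0, -4), -5), 6)) = Add(Mul(4, 2), Add(Add(Mul(0, -4), -5), 6)) = Add(8, Add(Add(0, -5), 6)) = Add(8, Add(-5, 6)) = Add(8, 1) = 9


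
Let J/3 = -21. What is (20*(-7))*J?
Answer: 8820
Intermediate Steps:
J = -63 (J = 3*(-21) = -63)
(20*(-7))*J = (20*(-7))*(-63) = -140*(-63) = 8820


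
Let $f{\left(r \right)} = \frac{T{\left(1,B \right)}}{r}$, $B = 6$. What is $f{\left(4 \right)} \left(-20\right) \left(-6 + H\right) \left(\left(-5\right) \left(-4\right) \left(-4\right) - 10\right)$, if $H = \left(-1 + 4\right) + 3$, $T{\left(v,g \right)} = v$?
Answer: $0$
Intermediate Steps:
$H = 6$ ($H = 3 + 3 = 6$)
$f{\left(r \right)} = \frac{1}{r}$ ($f{\left(r \right)} = 1 \frac{1}{r} = \frac{1}{r}$)
$f{\left(4 \right)} \left(-20\right) \left(-6 + H\right) \left(\left(-5\right) \left(-4\right) \left(-4\right) - 10\right) = \frac{1}{4} \left(-20\right) \left(-6 + 6\right) \left(\left(-5\right) \left(-4\right) \left(-4\right) - 10\right) = \frac{1}{4} \left(-20\right) 0 \left(20 \left(-4\right) - 10\right) = - 5 \cdot 0 \left(-80 - 10\right) = - 5 \cdot 0 \left(-90\right) = \left(-5\right) 0 = 0$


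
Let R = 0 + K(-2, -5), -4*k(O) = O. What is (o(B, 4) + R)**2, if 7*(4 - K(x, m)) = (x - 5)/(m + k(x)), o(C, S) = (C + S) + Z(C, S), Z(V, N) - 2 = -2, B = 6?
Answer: 15376/81 ≈ 189.83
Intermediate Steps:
Z(V, N) = 0 (Z(V, N) = 2 - 2 = 0)
k(O) = -O/4
o(C, S) = C + S (o(C, S) = (C + S) + 0 = C + S)
K(x, m) = 4 - (-5 + x)/(7*(m - x/4)) (K(x, m) = 4 - (x - 5)/(7*(m - x/4)) = 4 - (-5 + x)/(7*(m - x/4)))
R = 34/9 (R = 0 + 4*(5 - 8*(-2) + 28*(-5))/(7*(-1*(-2) + 4*(-5))) = 0 + 4*(5 + 16 - 140)/(7*(2 - 20)) = 0 + (4/7)*(-119)/(-18) = 0 + (4/7)*(-1/18)*(-119) = 0 + 34/9 = 34/9 ≈ 3.7778)
(o(B, 4) + R)**2 = ((6 + 4) + 34/9)**2 = (10 + 34/9)**2 = (124/9)**2 = 15376/81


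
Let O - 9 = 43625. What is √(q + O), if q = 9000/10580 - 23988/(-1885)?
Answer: 2*√20510607485030/43355 ≈ 208.92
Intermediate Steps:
O = 43634 (O = 9 + 43625 = 43634)
q = 13537902/997165 (q = 9000*(1/10580) - 23988*(-1/1885) = 450/529 + 23988/1885 = 13537902/997165 ≈ 13.576)
√(q + O) = √(13537902/997165 + 43634) = √(43523835512/997165) = 2*√20510607485030/43355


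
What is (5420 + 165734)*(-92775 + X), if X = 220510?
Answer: 21862356190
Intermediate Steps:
(5420 + 165734)*(-92775 + X) = (5420 + 165734)*(-92775 + 220510) = 171154*127735 = 21862356190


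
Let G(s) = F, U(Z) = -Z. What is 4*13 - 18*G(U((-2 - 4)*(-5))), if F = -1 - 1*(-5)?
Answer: -20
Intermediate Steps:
F = 4 (F = -1 + 5 = 4)
G(s) = 4
4*13 - 18*G(U((-2 - 4)*(-5))) = 4*13 - 18*4 = 52 - 72 = -20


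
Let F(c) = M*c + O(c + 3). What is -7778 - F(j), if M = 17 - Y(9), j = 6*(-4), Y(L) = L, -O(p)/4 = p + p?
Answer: -7754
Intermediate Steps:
O(p) = -8*p (O(p) = -4*(p + p) = -8*p)
j = -24
M = 8 (M = 17 - 1*9 = 17 - 9 = 8)
F(c) = -24 (F(c) = 8*c - 8*(c + 3) = 8*c - 8*(3 + c) = 8*c + (-24 - 8*c) = -24)
-7778 - F(j) = -7778 - 1*(-24) = -7778 + 24 = -7754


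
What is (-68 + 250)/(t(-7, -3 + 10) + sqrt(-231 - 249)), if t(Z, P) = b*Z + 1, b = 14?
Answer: -17654/9889 - 728*I*sqrt(30)/9889 ≈ -1.7852 - 0.40322*I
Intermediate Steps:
t(Z, P) = 1 + 14*Z (t(Z, P) = 14*Z + 1 = 1 + 14*Z)
(-68 + 250)/(t(-7, -3 + 10) + sqrt(-231 - 249)) = (-68 + 250)/((1 + 14*(-7)) + sqrt(-231 - 249)) = 182/((1 - 98) + sqrt(-480)) = 182/(-97 + 4*I*sqrt(30))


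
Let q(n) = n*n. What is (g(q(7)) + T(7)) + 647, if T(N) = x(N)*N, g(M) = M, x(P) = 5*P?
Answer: 941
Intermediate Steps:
q(n) = n²
T(N) = 5*N² (T(N) = (5*N)*N = 5*N²)
(g(q(7)) + T(7)) + 647 = (7² + 5*7²) + 647 = (49 + 5*49) + 647 = (49 + 245) + 647 = 294 + 647 = 941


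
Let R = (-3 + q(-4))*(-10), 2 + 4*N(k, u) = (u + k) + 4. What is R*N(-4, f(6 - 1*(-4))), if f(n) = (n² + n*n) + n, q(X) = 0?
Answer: 1560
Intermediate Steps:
f(n) = n + 2*n² (f(n) = (n² + n²) + n = 2*n² + n = n + 2*n²)
N(k, u) = ½ + k/4 + u/4 (N(k, u) = -½ + ((u + k) + 4)/4 = -½ + ((k + u) + 4)/4 = -½ + (4 + k + u)/4 = -½ + (1 + k/4 + u/4) = ½ + k/4 + u/4)
R = 30 (R = (-3 + 0)*(-10) = -3*(-10) = 30)
R*N(-4, f(6 - 1*(-4))) = 30*(½ + (¼)*(-4) + ((6 - 1*(-4))*(1 + 2*(6 - 1*(-4))))/4) = 30*(½ - 1 + ((6 + 4)*(1 + 2*(6 + 4)))/4) = 30*(½ - 1 + (10*(1 + 2*10))/4) = 30*(½ - 1 + (10*(1 + 20))/4) = 30*(½ - 1 + (10*21)/4) = 30*(½ - 1 + (¼)*210) = 30*(½ - 1 + 105/2) = 30*52 = 1560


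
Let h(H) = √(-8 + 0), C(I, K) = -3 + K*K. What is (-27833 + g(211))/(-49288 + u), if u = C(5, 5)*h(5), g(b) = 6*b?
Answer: 163679287/303663852 + 292237*I*√2/607327704 ≈ 0.53901 + 0.0006805*I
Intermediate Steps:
C(I, K) = -3 + K²
h(H) = 2*I*√2 (h(H) = √(-8) = 2*I*√2)
u = 44*I*√2 (u = (-3 + 5²)*(2*I*√2) = (-3 + 25)*(2*I*√2) = 22*(2*I*√2) = 44*I*√2 ≈ 62.225*I)
(-27833 + g(211))/(-49288 + u) = (-27833 + 6*211)/(-49288 + 44*I*√2) = (-27833 + 1266)/(-49288 + 44*I*√2) = -26567/(-49288 + 44*I*√2)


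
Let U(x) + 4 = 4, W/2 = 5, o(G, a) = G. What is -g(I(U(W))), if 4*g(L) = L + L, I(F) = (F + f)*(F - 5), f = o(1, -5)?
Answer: 5/2 ≈ 2.5000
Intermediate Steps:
W = 10 (W = 2*5 = 10)
U(x) = 0 (U(x) = -4 + 4 = 0)
f = 1
I(F) = (1 + F)*(-5 + F) (I(F) = (F + 1)*(F - 5) = (1 + F)*(-5 + F))
g(L) = L/2 (g(L) = (L + L)/4 = (2*L)/4 = L/2)
-g(I(U(W))) = -(-5 + 0**2 - 4*0)/2 = -(-5 + 0 + 0)/2 = -(-5)/2 = -1*(-5/2) = 5/2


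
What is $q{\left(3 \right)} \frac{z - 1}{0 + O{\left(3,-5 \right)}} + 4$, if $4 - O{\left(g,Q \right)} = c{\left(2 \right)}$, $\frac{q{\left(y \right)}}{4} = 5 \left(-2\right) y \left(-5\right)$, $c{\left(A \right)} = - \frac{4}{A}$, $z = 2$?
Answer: $104$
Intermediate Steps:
$q{\left(y \right)} = 200 y$ ($q{\left(y \right)} = 4 \cdot 5 \left(-2\right) y \left(-5\right) = 4 \left(- 10 \left(- 5 y\right)\right) = 4 \cdot 50 y = 200 y$)
$O{\left(g,Q \right)} = 6$ ($O{\left(g,Q \right)} = 4 - - \frac{4}{2} = 4 - \left(-4\right) \frac{1}{2} = 4 - -2 = 4 + 2 = 6$)
$q{\left(3 \right)} \frac{z - 1}{0 + O{\left(3,-5 \right)}} + 4 = 200 \cdot 3 \frac{2 - 1}{0 + 6} + 4 = 600 \cdot 1 \cdot \frac{1}{6} + 4 = 600 \cdot \frac{1}{6} + 4 = 100 + 4 = 104$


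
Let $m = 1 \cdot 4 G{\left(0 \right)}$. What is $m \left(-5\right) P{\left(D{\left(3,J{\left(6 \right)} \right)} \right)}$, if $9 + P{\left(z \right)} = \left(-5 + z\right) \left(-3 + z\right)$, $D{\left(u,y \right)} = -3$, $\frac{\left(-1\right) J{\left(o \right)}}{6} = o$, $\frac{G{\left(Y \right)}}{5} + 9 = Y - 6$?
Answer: $58500$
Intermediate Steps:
$G{\left(Y \right)} = -75 + 5 Y$ ($G{\left(Y \right)} = -45 + 5 \left(Y - 6\right) = -45 + 5 \left(-6 + Y\right) = -45 + \left(-30 + 5 Y\right) = -75 + 5 Y$)
$J{\left(o \right)} = - 6 o$
$m = -300$ ($m = 1 \cdot 4 \left(-75 + 5 \cdot 0\right) = 4 \left(-75 + 0\right) = 4 \left(-75\right) = -300$)
$P{\left(z \right)} = -9 + \left(-5 + z\right) \left(-3 + z\right)$
$m \left(-5\right) P{\left(D{\left(3,J{\left(6 \right)} \right)} \right)} = \left(-300\right) \left(-5\right) \left(6 + \left(-3\right)^{2} - -24\right) = 1500 \left(6 + 9 + 24\right) = 1500 \cdot 39 = 58500$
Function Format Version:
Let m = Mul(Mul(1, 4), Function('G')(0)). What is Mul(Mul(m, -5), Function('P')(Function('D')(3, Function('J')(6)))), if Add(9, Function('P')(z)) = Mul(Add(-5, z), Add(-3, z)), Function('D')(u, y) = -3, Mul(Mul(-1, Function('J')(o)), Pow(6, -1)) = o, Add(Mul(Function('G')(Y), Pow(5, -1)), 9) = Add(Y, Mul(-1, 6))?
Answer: 58500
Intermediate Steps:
Function('G')(Y) = Add(-75, Mul(5, Y)) (Function('G')(Y) = Add(-45, Mul(5, Add(Y, Mul(-1, 6)))) = Add(-45, Mul(5, Add(Y, -6))) = Add(-45, Mul(5, Add(-6, Y))) = Add(-45, Add(-30, Mul(5, Y))) = Add(-75, Mul(5, Y)))
Function('J')(o) = Mul(-6, o)
m = -300 (m = Mul(Mul(1, 4), Add(-75, Mul(5, 0))) = Mul(4, Add(-75, 0)) = Mul(4, -75) = -300)
Function('P')(z) = Add(-9, Mul(Add(-5, z), Add(-3, z)))
Mul(Mul(m, -5), Function('P')(Function('D')(3, Function('J')(6)))) = Mul(Mul(-300, -5), Add(6, Pow(-3, 2), Mul(-8, -3))) = Mul(1500, Add(6, 9, 24)) = Mul(1500, 39) = 58500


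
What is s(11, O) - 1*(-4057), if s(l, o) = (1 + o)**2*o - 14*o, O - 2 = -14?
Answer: 2773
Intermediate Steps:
O = -12 (O = 2 - 14 = -12)
s(l, o) = -14*o + o*(1 + o)**2 (s(l, o) = o*(1 + o)**2 - 14*o = -14*o + o*(1 + o)**2)
s(11, O) - 1*(-4057) = -12*(-14 + (1 - 12)**2) - 1*(-4057) = -12*(-14 + (-11)**2) + 4057 = -12*(-14 + 121) + 4057 = -12*107 + 4057 = -1284 + 4057 = 2773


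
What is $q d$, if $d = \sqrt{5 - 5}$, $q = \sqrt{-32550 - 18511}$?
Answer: $0$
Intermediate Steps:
$q = i \sqrt{51061}$ ($q = \sqrt{-51061} = i \sqrt{51061} \approx 225.97 i$)
$d = 0$ ($d = \sqrt{0} = 0$)
$q d = i \sqrt{51061} \cdot 0 = 0$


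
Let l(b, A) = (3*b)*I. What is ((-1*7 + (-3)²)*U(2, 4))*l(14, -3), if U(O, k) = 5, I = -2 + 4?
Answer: 840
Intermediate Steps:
I = 2
l(b, A) = 6*b (l(b, A) = (3*b)*2 = 6*b)
((-1*7 + (-3)²)*U(2, 4))*l(14, -3) = ((-1*7 + (-3)²)*5)*(6*14) = ((-7 + 9)*5)*84 = (2*5)*84 = 10*84 = 840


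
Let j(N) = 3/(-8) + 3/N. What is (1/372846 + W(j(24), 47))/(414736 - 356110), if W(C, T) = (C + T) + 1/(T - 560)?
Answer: 5961000049/7475596601832 ≈ 0.00079739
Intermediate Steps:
j(N) = -3/8 + 3/N (j(N) = 3*(-⅛) + 3/N = -3/8 + 3/N)
W(C, T) = C + T + 1/(-560 + T) (W(C, T) = (C + T) + 1/(-560 + T) = C + T + 1/(-560 + T))
(1/372846 + W(j(24), 47))/(414736 - 356110) = (1/372846 + (1 + 47² - 560*(-3/8 + 3/24) - 560*47 + (-3/8 + 3/24)*47)/(-560 + 47))/(414736 - 356110) = (1/372846 + (1 + 2209 - 560*(-3/8 + 3*(1/24)) - 26320 + (-3/8 + 3*(1/24))*47)/(-513))/58626 = (1/372846 - (1 + 2209 - 560*(-3/8 + ⅛) - 26320 + (-3/8 + ⅛)*47)/513)*(1/58626) = (1/372846 - (1 + 2209 - 560*(-¼) - 26320 - ¼*47)/513)*(1/58626) = (1/372846 - (1 + 2209 + 140 - 26320 - 47/4)/513)*(1/58626) = (1/372846 - 1/513*(-95927/4))*(1/58626) = (1/372846 + 95927/2052)*(1/58626) = (5961000049/127513332)*(1/58626) = 5961000049/7475596601832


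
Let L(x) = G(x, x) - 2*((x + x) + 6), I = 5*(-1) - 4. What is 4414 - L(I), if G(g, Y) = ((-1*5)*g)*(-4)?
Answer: 4570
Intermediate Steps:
G(g, Y) = 20*g (G(g, Y) = -5*g*(-4) = 20*g)
I = -9 (I = -5 - 4 = -9)
L(x) = -12 + 16*x (L(x) = 20*x - 2*((x + x) + 6) = 20*x - 2*(2*x + 6) = 20*x - 2*(6 + 2*x) = 20*x + (-12 - 4*x) = -12 + 16*x)
4414 - L(I) = 4414 - (-12 + 16*(-9)) = 4414 - (-12 - 144) = 4414 - 1*(-156) = 4414 + 156 = 4570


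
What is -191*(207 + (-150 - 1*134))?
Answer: 14707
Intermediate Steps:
-191*(207 + (-150 - 1*134)) = -191*(207 + (-150 - 134)) = -191*(207 - 284) = -191*(-77) = 14707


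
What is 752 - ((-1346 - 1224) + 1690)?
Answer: 1632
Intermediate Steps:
752 - ((-1346 - 1224) + 1690) = 752 - (-2570 + 1690) = 752 - 1*(-880) = 752 + 880 = 1632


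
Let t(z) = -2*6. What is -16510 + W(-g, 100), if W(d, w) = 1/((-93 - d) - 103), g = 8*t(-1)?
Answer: -4820921/292 ≈ -16510.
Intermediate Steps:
t(z) = -12
g = -96 (g = 8*(-12) = -96)
W(d, w) = 1/(-196 - d)
-16510 + W(-g, 100) = -16510 - 1/(196 - 1*(-96)) = -16510 - 1/(196 + 96) = -16510 - 1/292 = -4820921/292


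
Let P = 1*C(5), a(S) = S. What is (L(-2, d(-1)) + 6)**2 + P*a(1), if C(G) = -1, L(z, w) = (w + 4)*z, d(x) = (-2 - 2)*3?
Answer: 483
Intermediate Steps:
d(x) = -12 (d(x) = -4*3 = -12)
L(z, w) = z*(4 + w) (L(z, w) = (4 + w)*z = z*(4 + w))
P = -1 (P = 1*(-1) = -1)
(L(-2, d(-1)) + 6)**2 + P*a(1) = (-2*(4 - 12) + 6)**2 - 1*1 = (-2*(-8) + 6)**2 - 1 = (16 + 6)**2 - 1 = 22**2 - 1 = 484 - 1 = 483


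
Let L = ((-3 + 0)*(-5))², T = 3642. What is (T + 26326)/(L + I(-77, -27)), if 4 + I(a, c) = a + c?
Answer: 29968/117 ≈ 256.14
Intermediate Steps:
I(a, c) = -4 + a + c (I(a, c) = -4 + (a + c) = -4 + a + c)
L = 225 (L = (-3*(-5))² = 15² = 225)
(T + 26326)/(L + I(-77, -27)) = (3642 + 26326)/(225 + (-4 - 77 - 27)) = 29968/(225 - 108) = 29968/117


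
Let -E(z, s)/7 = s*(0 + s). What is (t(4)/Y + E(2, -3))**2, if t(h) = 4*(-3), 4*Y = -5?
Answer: 71289/25 ≈ 2851.6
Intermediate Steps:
E(z, s) = -7*s**2 (E(z, s) = -7*s*(0 + s) = -7*s*s = -7*s**2)
Y = -5/4 (Y = (1/4)*(-5) = -5/4 ≈ -1.2500)
t(h) = -12
(t(4)/Y + E(2, -3))**2 = (-12/(-5/4) - 7*(-3)**2)**2 = (-12*(-4/5) - 7*9)**2 = (48/5 - 63)**2 = (-267/5)**2 = 71289/25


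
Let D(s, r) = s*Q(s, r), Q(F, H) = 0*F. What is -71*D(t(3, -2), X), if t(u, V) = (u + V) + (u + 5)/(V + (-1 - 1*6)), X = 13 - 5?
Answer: 0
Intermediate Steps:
Q(F, H) = 0
X = 8
t(u, V) = V + u + (5 + u)/(-7 + V) (t(u, V) = (V + u) + (5 + u)/(V + (-1 - 6)) = (V + u) + (5 + u)/(V - 7) = (V + u) + (5 + u)/(-7 + V) = V + u + (5 + u)/(-7 + V))
D(s, r) = 0 (D(s, r) = s*0 = 0)
-71*D(t(3, -2), X) = -71*0 = 0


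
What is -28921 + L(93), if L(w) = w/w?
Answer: -28920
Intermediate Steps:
L(w) = 1
-28921 + L(93) = -28921 + 1 = -28920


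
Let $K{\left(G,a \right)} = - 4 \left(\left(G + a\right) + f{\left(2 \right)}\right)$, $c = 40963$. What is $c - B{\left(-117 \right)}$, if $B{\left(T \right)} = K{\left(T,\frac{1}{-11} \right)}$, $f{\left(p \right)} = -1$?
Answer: $\frac{445397}{11} \approx 40491.0$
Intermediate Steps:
$K{\left(G,a \right)} = 4 - 4 G - 4 a$ ($K{\left(G,a \right)} = - 4 \left(\left(G + a\right) - 1\right) = - 4 \left(-1 + G + a\right) = 4 - 4 G - 4 a$)
$B{\left(T \right)} = \frac{48}{11} - 4 T$ ($B{\left(T \right)} = 4 - 4 T - \frac{4}{-11} = 4 - 4 T - - \frac{4}{11} = 4 - 4 T + \frac{4}{11} = \frac{48}{11} - 4 T$)
$c - B{\left(-117 \right)} = 40963 - \left(\frac{48}{11} - -468\right) = 40963 - \left(\frac{48}{11} + 468\right) = 40963 - \frac{5196}{11} = \frac{445397}{11}$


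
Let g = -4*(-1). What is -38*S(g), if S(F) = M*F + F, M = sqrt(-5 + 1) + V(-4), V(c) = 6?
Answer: -1064 - 304*I ≈ -1064.0 - 304.0*I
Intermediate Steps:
M = 6 + 2*I (M = sqrt(-5 + 1) + 6 = sqrt(-4) + 6 = 2*I + 6 = 6 + 2*I ≈ 6.0 + 2.0*I)
g = 4
S(F) = F + F*(6 + 2*I) (S(F) = (6 + 2*I)*F + F = F*(6 + 2*I) + F = F + F*(6 + 2*I))
-38*S(g) = -152*(7 + 2*I) = -38*(28 + 8*I) = -1064 - 304*I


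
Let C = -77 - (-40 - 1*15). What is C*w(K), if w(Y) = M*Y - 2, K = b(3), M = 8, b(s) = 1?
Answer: -132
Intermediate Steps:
K = 1
w(Y) = -2 + 8*Y (w(Y) = 8*Y - 2 = -2 + 8*Y)
C = -22 (C = -77 - (-40 - 15) = -77 - 1*(-55) = -77 + 55 = -22)
C*w(K) = -22*(-2 + 8*1) = -22*(-2 + 8) = -22*6 = -132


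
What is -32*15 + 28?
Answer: -452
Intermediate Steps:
-32*15 + 28 = -480 + 28 = -452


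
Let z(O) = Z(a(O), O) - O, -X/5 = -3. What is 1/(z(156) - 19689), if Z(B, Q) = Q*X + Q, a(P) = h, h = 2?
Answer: -1/17349 ≈ -5.7640e-5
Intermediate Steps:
X = 15 (X = -5*(-3) = 15)
a(P) = 2
Z(B, Q) = 16*Q (Z(B, Q) = Q*15 + Q = 15*Q + Q = 16*Q)
z(O) = 15*O (z(O) = 16*O - O = 15*O)
1/(z(156) - 19689) = 1/(15*156 - 19689) = 1/(2340 - 19689) = 1/(-17349) = -1/17349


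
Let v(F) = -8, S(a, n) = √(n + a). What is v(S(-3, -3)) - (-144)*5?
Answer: 712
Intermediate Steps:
S(a, n) = √(a + n)
v(S(-3, -3)) - (-144)*5 = -8 - (-144)*5 = -8 - 24*(-30) = -8 + 720 = 712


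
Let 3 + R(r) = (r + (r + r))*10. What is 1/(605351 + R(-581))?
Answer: 1/587918 ≈ 1.7009e-6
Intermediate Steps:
R(r) = -3 + 30*r (R(r) = -3 + (r + (r + r))*10 = -3 + (r + 2*r)*10 = -3 + (3*r)*10 = -3 + 30*r)
1/(605351 + R(-581)) = 1/(605351 + (-3 + 30*(-581))) = 1/(605351 + (-3 - 17430)) = 1/(605351 - 17433) = 1/587918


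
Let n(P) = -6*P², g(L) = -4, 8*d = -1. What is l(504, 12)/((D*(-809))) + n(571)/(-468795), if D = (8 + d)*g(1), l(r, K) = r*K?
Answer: 557537218/126418385 ≈ 4.4103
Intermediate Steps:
d = -⅛ (d = (⅛)*(-1) = -⅛ ≈ -0.12500)
l(r, K) = K*r
D = -63/2 (D = (8 - ⅛)*(-4) = (63/8)*(-4) = -63/2 ≈ -31.500)
l(504, 12)/((D*(-809))) + n(571)/(-468795) = (12*504)/((-63/2*(-809))) - 6*571²/(-468795) = 6048/(50967/2) - 6*326041*(-1/468795) = 6048*(2/50967) - 1956246*(-1/468795) = 192/809 + 652082/156265 = 557537218/126418385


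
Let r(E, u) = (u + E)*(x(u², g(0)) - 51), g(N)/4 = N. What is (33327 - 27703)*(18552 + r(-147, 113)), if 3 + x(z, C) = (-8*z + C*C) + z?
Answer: 17206121840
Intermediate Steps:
g(N) = 4*N
x(z, C) = -3 + C² - 7*z (x(z, C) = -3 + ((-8*z + C*C) + z) = -3 + ((-8*z + C²) + z) = -3 + ((C² - 8*z) + z) = -3 + (C² - 7*z) = -3 + C² - 7*z)
r(E, u) = (-54 - 7*u²)*(E + u) (r(E, u) = (u + E)*((-3 + (4*0)² - 7*u²) - 51) = (E + u)*((-3 + 0² - 7*u²) - 51) = (E + u)*((-3 + 0 - 7*u²) - 51) = (E + u)*((-3 - 7*u²) - 51) = (E + u)*(-54 - 7*u²) = (-54 - 7*u²)*(E + u))
(33327 - 27703)*(18552 + r(-147, 113)) = (33327 - 27703)*(18552 + (-54*(-147) - 54*113 - 7*113³ - 7*(-147)*113²)) = 5624*(18552 + (7938 - 6102 - 7*1442897 - 7*(-147)*12769)) = 5624*(18552 + (7938 - 6102 - 10100279 + 13139301)) = 5624*(18552 + 3040858) = 5624*3059410 = 17206121840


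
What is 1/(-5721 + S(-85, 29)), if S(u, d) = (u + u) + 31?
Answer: -1/5860 ≈ -0.00017065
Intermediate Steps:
S(u, d) = 31 + 2*u (S(u, d) = 2*u + 31 = 31 + 2*u)
1/(-5721 + S(-85, 29)) = 1/(-5721 + (31 + 2*(-85))) = 1/(-5721 + (31 - 170)) = 1/(-5721 - 139) = 1/(-5860) = -1/5860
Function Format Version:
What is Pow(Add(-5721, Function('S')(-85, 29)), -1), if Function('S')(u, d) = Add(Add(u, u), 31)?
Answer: Rational(-1, 5860) ≈ -0.00017065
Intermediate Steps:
Function('S')(u, d) = Add(31, Mul(2, u)) (Function('S')(u, d) = Add(Mul(2, u), 31) = Add(31, Mul(2, u)))
Pow(Add(-5721, Function('S')(-85, 29)), -1) = Pow(Add(-5721, Add(31, Mul(2, -85))), -1) = Pow(Add(-5721, Add(31, -170)), -1) = Pow(Add(-5721, -139), -1) = Pow(-5860, -1) = Rational(-1, 5860)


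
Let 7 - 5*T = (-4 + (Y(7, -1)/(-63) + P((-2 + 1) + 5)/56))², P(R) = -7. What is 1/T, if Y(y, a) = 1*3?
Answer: -141120/293833 ≈ -0.48027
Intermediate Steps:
Y(y, a) = 3
T = -293833/141120 (T = 7/5 - (-4 + (3/(-63) - 7/56))²/5 = 7/5 - (-4 + (3*(-1/63) - 7*1/56))²/5 = 7/5 - (-4 + (-1/21 - ⅛))²/5 = 7/5 - (-4 - 29/168)²/5 = 7/5 - (-701/168)²/5 = 7/5 - ⅕*491401/28224 = 7/5 - 491401/141120 = -293833/141120 ≈ -2.0821)
1/T = 1/(-293833/141120) = -141120/293833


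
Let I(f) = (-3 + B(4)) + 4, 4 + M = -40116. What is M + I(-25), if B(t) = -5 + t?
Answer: -40120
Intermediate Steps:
M = -40120 (M = -4 - 40116 = -40120)
I(f) = 0 (I(f) = (-3 + (-5 + 4)) + 4 = (-3 - 1) + 4 = -4 + 4 = 0)
M + I(-25) = -40120 + 0 = -40120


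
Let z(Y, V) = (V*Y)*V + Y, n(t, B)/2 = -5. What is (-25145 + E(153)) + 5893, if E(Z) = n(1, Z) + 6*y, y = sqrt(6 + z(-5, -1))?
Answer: -19262 + 12*I ≈ -19262.0 + 12.0*I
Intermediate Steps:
n(t, B) = -10 (n(t, B) = 2*(-5) = -10)
z(Y, V) = Y + Y*V**2 (z(Y, V) = Y*V**2 + Y = Y + Y*V**2)
y = 2*I (y = sqrt(6 - 5*(1 + (-1)**2)) = sqrt(6 - 5*(1 + 1)) = sqrt(6 - 5*2) = sqrt(6 - 10) = sqrt(-4) = 2*I ≈ 2.0*I)
E(Z) = -10 + 12*I (E(Z) = -10 + 6*(2*I) = -10 + 12*I)
(-25145 + E(153)) + 5893 = (-25145 + (-10 + 12*I)) + 5893 = (-25155 + 12*I) + 5893 = -19262 + 12*I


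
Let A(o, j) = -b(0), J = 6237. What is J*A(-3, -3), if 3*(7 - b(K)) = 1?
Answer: -41580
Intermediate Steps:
b(K) = 20/3 (b(K) = 7 - ⅓*1 = 7 - ⅓ = 20/3)
A(o, j) = -20/3 (A(o, j) = -1*20/3 = -20/3)
J*A(-3, -3) = 6237*(-20/3) = -41580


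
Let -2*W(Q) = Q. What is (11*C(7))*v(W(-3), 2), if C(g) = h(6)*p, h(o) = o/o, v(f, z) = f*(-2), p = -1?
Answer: 33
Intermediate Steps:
W(Q) = -Q/2
v(f, z) = -2*f
h(o) = 1
C(g) = -1 (C(g) = 1*(-1) = -1)
(11*C(7))*v(W(-3), 2) = (11*(-1))*(-(-1)*(-3)) = -(-22)*3/2 = -11*(-3) = 33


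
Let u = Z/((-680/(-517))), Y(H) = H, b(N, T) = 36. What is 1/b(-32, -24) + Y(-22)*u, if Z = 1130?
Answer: -11567341/612 ≈ -18901.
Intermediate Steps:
u = 58421/68 (u = 1130/((-680/(-517))) = 1130/((-680*(-1/517))) = 1130/(680/517) = 1130*(517/680) = 58421/68 ≈ 859.13)
1/b(-32, -24) + Y(-22)*u = 1/36 - 22*58421/68 = 1/36 - 642631/34 = -11567341/612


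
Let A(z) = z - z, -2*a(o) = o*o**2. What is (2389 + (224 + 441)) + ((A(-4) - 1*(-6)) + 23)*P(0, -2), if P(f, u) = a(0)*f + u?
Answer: 2996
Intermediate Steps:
a(o) = -o**3/2 (a(o) = -o*o**2/2 = -o**3/2)
A(z) = 0
P(f, u) = u (P(f, u) = (-1/2*0**3)*f + u = (-1/2*0)*f + u = 0*f + u = 0 + u = u)
(2389 + (224 + 441)) + ((A(-4) - 1*(-6)) + 23)*P(0, -2) = (2389 + (224 + 441)) + ((0 - 1*(-6)) + 23)*(-2) = (2389 + 665) + ((0 + 6) + 23)*(-2) = 3054 + (6 + 23)*(-2) = 3054 + 29*(-2) = 3054 - 58 = 2996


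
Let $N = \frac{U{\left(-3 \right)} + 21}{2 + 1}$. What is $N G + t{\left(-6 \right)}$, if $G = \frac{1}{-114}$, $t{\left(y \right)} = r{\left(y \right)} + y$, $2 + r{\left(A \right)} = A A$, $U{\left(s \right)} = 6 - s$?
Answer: $\frac{1591}{57} \approx 27.912$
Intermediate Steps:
$r{\left(A \right)} = -2 + A^{2}$ ($r{\left(A \right)} = -2 + A A = -2 + A^{2}$)
$t{\left(y \right)} = -2 + y + y^{2}$ ($t{\left(y \right)} = \left(-2 + y^{2}\right) + y = -2 + y + y^{2}$)
$N = 10$ ($N = \frac{\left(6 - -3\right) + 21}{2 + 1} = \frac{\left(6 + 3\right) + 21}{3} = \left(9 + 21\right) \frac{1}{3} = 30 \cdot \frac{1}{3} = 10$)
$G = - \frac{1}{114} \approx -0.0087719$
$N G + t{\left(-6 \right)} = 10 \left(- \frac{1}{114}\right) - \left(8 - 36\right) = - \frac{5}{57} - -28 = - \frac{5}{57} + 28 = \frac{1591}{57}$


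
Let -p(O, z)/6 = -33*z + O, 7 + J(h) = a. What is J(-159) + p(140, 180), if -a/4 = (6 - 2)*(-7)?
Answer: 34905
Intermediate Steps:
a = 112 (a = -4*(6 - 2)*(-7) = -16*(-7) = -4*(-28) = 112)
J(h) = 105 (J(h) = -7 + 112 = 105)
p(O, z) = -6*O + 198*z (p(O, z) = -6*(-33*z + O) = -6*(O - 33*z) = -6*O + 198*z)
J(-159) + p(140, 180) = 105 + (-6*140 + 198*180) = 105 + (-840 + 35640) = 105 + 34800 = 34905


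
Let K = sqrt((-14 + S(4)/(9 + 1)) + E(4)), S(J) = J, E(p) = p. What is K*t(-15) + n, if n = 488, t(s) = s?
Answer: 488 - 12*I*sqrt(15) ≈ 488.0 - 46.476*I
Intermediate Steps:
K = 4*I*sqrt(15)/5 (K = sqrt((-14 + 4/(9 + 1)) + 4) = sqrt((-14 + 4/10) + 4) = sqrt((-14 + (1/10)*4) + 4) = sqrt((-14 + 2/5) + 4) = sqrt(-68/5 + 4) = sqrt(-48/5) = 4*I*sqrt(15)/5 ≈ 3.0984*I)
K*t(-15) + n = (4*I*sqrt(15)/5)*(-15) + 488 = -12*I*sqrt(15) + 488 = 488 - 12*I*sqrt(15)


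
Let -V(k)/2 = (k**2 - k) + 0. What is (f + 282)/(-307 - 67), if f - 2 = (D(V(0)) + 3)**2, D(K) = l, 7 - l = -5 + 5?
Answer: -192/187 ≈ -1.0267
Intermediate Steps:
l = 7 (l = 7 - (-5 + 5) = 7 - 1*0 = 7 + 0 = 7)
V(k) = -2*k**2 + 2*k (V(k) = -2*((k**2 - k) + 0) = -2*(k**2 - k) = -2*k**2 + 2*k)
D(K) = 7
f = 102 (f = 2 + (7 + 3)**2 = 2 + 10**2 = 2 + 100 = 102)
(f + 282)/(-307 - 67) = (102 + 282)/(-307 - 67) = 384/(-374) = 384*(-1/374) = -192/187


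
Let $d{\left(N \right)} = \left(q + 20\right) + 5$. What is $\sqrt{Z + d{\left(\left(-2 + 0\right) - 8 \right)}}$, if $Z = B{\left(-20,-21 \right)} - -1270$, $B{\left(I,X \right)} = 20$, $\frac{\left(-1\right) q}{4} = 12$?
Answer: $\sqrt{1267} \approx 35.595$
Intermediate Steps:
$q = -48$ ($q = \left(-4\right) 12 = -48$)
$d{\left(N \right)} = -23$ ($d{\left(N \right)} = \left(-48 + 20\right) + 5 = -28 + 5 = -23$)
$Z = 1290$ ($Z = 20 - -1270 = 20 + 1270 = 1290$)
$\sqrt{Z + d{\left(\left(-2 + 0\right) - 8 \right)}} = \sqrt{1290 - 23} = \sqrt{1267}$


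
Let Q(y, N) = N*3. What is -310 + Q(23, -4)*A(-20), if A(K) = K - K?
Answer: -310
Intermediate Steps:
Q(y, N) = 3*N
A(K) = 0
-310 + Q(23, -4)*A(-20) = -310 + (3*(-4))*0 = -310 - 12*0 = -310 + 0 = -310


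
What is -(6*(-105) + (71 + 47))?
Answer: 512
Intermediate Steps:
-(6*(-105) + (71 + 47)) = -(-630 + 118) = -1*(-512) = 512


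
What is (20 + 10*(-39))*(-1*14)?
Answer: 5180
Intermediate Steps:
(20 + 10*(-39))*(-1*14) = (20 - 390)*(-14) = -370*(-14) = 5180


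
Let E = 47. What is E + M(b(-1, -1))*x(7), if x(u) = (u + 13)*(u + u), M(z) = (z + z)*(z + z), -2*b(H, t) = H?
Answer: 327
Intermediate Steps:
b(H, t) = -H/2
M(z) = 4*z² (M(z) = (2*z)*(2*z) = 4*z²)
x(u) = 2*u*(13 + u) (x(u) = (13 + u)*(2*u) = 2*u*(13 + u))
E + M(b(-1, -1))*x(7) = 47 + (4*(-½*(-1))²)*(2*7*(13 + 7)) = 47 + (4*(½)²)*(2*7*20) = 47 + (4*(¼))*280 = 47 + 1*280 = 47 + 280 = 327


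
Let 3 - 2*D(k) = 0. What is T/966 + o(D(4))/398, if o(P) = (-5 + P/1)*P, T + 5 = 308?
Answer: 77015/256312 ≈ 0.30047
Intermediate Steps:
D(k) = 3/2 (D(k) = 3/2 - 1/2*0 = 3/2 + 0 = 3/2)
T = 303 (T = -5 + 308 = 303)
o(P) = P*(-5 + P) (o(P) = (-5 + P*1)*P = (-5 + P)*P = P*(-5 + P))
T/966 + o(D(4))/398 = 303/966 + (3*(-5 + 3/2)/2)/398 = 303*(1/966) + ((3/2)*(-7/2))*(1/398) = 101/322 - 21/4*1/398 = 101/322 - 21/1592 = 77015/256312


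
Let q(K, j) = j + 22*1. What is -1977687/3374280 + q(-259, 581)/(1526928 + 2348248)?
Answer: -13301823797/22701265405 ≈ -0.58595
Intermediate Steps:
q(K, j) = 22 + j (q(K, j) = j + 22 = 22 + j)
-1977687/3374280 + q(-259, 581)/(1526928 + 2348248) = -1977687/3374280 + (22 + 581)/(1526928 + 2348248) = -1977687*1/3374280 + 603/3875176 = -219743/374920 + 603*(1/3875176) = -219743/374920 + 603/3875176 = -13301823797/22701265405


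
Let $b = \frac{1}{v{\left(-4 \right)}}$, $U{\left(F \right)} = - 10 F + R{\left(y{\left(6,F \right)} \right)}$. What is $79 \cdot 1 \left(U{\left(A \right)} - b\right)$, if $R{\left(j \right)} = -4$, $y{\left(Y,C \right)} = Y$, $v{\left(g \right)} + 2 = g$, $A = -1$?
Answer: $\frac{2923}{6} \approx 487.17$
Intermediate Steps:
$v{\left(g \right)} = -2 + g$
$U{\left(F \right)} = -4 - 10 F$ ($U{\left(F \right)} = - 10 F - 4 = -4 - 10 F$)
$b = - \frac{1}{6}$ ($b = \frac{1}{-2 - 4} = \frac{1}{-6} = - \frac{1}{6} \approx -0.16667$)
$79 \cdot 1 \left(U{\left(A \right)} - b\right) = 79 \cdot 1 \left(\left(-4 - -10\right) - - \frac{1}{6}\right) = 79 \left(\left(-4 + 10\right) + \frac{1}{6}\right) = 79 \left(6 + \frac{1}{6}\right) = 79 \cdot \frac{37}{6} = \frac{2923}{6}$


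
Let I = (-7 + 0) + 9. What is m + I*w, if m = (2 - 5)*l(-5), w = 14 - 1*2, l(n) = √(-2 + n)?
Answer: 24 - 3*I*√7 ≈ 24.0 - 7.9373*I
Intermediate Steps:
I = 2 (I = -7 + 9 = 2)
w = 12 (w = 14 - 2 = 12)
m = -3*I*√7 (m = (2 - 5)*√(-2 - 5) = -3*I*√7 ≈ -7.9373*I)
m + I*w = -3*I*√7 + 2*12 = -3*I*√7 + 24 = 24 - 3*I*√7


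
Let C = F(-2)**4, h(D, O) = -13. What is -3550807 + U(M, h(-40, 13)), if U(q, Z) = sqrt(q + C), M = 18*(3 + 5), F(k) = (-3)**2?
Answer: -3550807 + 3*sqrt(745) ≈ -3.5507e+6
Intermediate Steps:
F(k) = 9
C = 6561 (C = 9**4 = 6561)
M = 144 (M = 18*8 = 144)
U(q, Z) = sqrt(6561 + q) (U(q, Z) = sqrt(q + 6561) = sqrt(6561 + q))
-3550807 + U(M, h(-40, 13)) = -3550807 + sqrt(6561 + 144) = -3550807 + sqrt(6705) = -3550807 + 3*sqrt(745)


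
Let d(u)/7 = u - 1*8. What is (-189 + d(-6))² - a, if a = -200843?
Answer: 283212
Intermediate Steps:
d(u) = -56 + 7*u (d(u) = 7*(u - 1*8) = 7*(u - 8) = 7*(-8 + u) = -56 + 7*u)
(-189 + d(-6))² - a = (-189 + (-56 + 7*(-6)))² - 1*(-200843) = (-189 + (-56 - 42))² + 200843 = (-189 - 98)² + 200843 = (-287)² + 200843 = 82369 + 200843 = 283212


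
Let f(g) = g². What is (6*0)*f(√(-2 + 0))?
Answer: 0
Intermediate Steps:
(6*0)*f(√(-2 + 0)) = (6*0)*(√(-2 + 0))² = 0*(√(-2))² = 0*(I*√2)² = 0*(-2) = 0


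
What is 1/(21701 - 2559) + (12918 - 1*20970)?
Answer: -154131383/19142 ≈ -8052.0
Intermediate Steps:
1/(21701 - 2559) + (12918 - 1*20970) = 1/19142 + (12918 - 20970) = 1/19142 - 8052 = -154131383/19142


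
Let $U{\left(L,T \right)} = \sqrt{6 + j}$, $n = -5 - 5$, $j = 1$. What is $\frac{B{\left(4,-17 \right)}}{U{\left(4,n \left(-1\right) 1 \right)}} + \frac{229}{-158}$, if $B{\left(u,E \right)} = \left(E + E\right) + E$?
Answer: $- \frac{229}{158} - \frac{51 \sqrt{7}}{7} \approx -20.726$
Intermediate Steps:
$n = -10$ ($n = -5 - 5 = -10$)
$B{\left(u,E \right)} = 3 E$ ($B{\left(u,E \right)} = 2 E + E = 3 E$)
$U{\left(L,T \right)} = \sqrt{7}$ ($U{\left(L,T \right)} = \sqrt{6 + 1} = \sqrt{7}$)
$\frac{B{\left(4,-17 \right)}}{U{\left(4,n \left(-1\right) 1 \right)}} + \frac{229}{-158} = \frac{3 \left(-17\right)}{\sqrt{7}} + \frac{229}{-158} = - 51 \frac{\sqrt{7}}{7} + 229 \left(- \frac{1}{158}\right) = - \frac{51 \sqrt{7}}{7} - \frac{229}{158} = - \frac{229}{158} - \frac{51 \sqrt{7}}{7}$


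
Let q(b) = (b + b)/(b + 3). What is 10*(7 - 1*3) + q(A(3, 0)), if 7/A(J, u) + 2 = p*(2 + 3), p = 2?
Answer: 1254/31 ≈ 40.452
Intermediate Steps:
A(J, u) = 7/8 (A(J, u) = 7/(-2 + 2*(2 + 3)) = 7/(-2 + 2*5) = 7/(-2 + 10) = 7/8)
q(b) = 2*b/(3 + b) (q(b) = (2*b)/(3 + b) = 2*b/(3 + b))
10*(7 - 1*3) + q(A(3, 0)) = 10*(7 - 1*3) + 2*(7/8)/(3 + 7/8) = 10*(7 - 3) + 2*(7/8)/(31/8) = 10*4 + 2*(7/8)*(8/31) = 40 + 14/31 = 1254/31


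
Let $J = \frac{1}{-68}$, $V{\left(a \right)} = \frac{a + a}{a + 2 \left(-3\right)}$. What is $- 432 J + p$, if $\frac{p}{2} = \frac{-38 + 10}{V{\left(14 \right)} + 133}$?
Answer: $\frac{3940}{663} \approx 5.9427$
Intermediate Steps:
$V{\left(a \right)} = \frac{2 a}{-6 + a}$ ($V{\left(a \right)} = \frac{2 a}{a - 6} = \frac{2 a}{-6 + a}$)
$J = - \frac{1}{68} \approx -0.014706$
$p = - \frac{16}{39}$ ($p = 2 \frac{-38 + 10}{2 \cdot 14 \frac{1}{-6 + 14} + 133} = 2 \left(- \frac{28}{2 \cdot 14 \cdot \frac{1}{8} + 133}\right) = 2 \left(- \frac{28}{\frac{7}{2} + 133}\right) = 2 \left(- \frac{28}{\frac{273}{2}}\right) = 2 \left(\left(-28\right) \frac{2}{273}\right) = 2 \left(- \frac{8}{39}\right) = - \frac{16}{39} \approx -0.41026$)
$- 432 J + p = \left(-432\right) \left(- \frac{1}{68}\right) - \frac{16}{39} = \frac{108}{17} - \frac{16}{39} = \frac{3940}{663}$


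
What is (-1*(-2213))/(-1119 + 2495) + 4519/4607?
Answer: 16413435/6339232 ≈ 2.5892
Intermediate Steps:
(-1*(-2213))/(-1119 + 2495) + 4519/4607 = 2213/1376 + 4519*(1/4607) = 2213*(1/1376) + 4519/4607 = 2213/1376 + 4519/4607 = 16413435/6339232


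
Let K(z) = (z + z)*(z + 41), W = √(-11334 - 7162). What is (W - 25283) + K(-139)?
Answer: 1961 + 136*I ≈ 1961.0 + 136.0*I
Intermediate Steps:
W = 136*I (W = √(-18496) = 136*I ≈ 136.0*I)
K(z) = 2*z*(41 + z) (K(z) = (2*z)*(41 + z) = 2*z*(41 + z))
(W - 25283) + K(-139) = (136*I - 25283) + 2*(-139)*(41 - 139) = (-25283 + 136*I) + 2*(-139)*(-98) = (-25283 + 136*I) + 27244 = 1961 + 136*I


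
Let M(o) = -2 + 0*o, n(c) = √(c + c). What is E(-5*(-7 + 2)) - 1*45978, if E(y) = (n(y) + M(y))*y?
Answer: -46028 + 125*√2 ≈ -45851.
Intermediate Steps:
n(c) = √2*√c (n(c) = √(2*c) = √2*√c)
M(o) = -2 (M(o) = -2 + 0 = -2)
E(y) = y*(-2 + √2*√y) (E(y) = (√2*√y - 2)*y = (-2 + √2*√y)*y = y*(-2 + √2*√y))
E(-5*(-7 + 2)) - 1*45978 = (-5*(-7 + 2))*(-2 + √2*√(-5*(-7 + 2))) - 1*45978 = (-5*(-5))*(-2 + √2*√(-5*(-5))) - 45978 = 25*(-2 + √2*√25) - 45978 = 25*(-2 + √2*5) - 45978 = 25*(-2 + 5*√2) - 45978 = (-50 + 125*√2) - 45978 = -46028 + 125*√2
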